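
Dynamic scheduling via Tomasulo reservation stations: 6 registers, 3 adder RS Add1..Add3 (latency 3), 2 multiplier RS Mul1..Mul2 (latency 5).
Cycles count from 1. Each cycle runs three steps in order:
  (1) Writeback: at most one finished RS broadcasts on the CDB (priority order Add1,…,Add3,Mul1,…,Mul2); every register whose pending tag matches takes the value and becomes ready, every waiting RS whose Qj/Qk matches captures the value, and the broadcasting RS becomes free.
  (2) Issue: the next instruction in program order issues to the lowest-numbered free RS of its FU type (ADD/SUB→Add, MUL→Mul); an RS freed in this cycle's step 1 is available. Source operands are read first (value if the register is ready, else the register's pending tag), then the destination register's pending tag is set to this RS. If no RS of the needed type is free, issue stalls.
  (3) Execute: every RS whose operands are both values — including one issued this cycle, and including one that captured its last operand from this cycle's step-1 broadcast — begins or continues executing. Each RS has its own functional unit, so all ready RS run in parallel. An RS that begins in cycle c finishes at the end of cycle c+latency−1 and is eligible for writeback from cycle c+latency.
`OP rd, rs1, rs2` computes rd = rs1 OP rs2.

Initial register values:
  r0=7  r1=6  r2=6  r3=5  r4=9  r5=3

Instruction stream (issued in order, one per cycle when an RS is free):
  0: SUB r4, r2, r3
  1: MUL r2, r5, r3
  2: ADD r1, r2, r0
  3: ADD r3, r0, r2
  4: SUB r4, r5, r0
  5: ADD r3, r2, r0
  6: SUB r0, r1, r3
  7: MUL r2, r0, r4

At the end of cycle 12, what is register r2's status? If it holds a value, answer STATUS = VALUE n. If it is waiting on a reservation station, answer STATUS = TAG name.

STATUS = TAG Mul1

c1: issue SUB r4<-Add1 | r0:7,r1:6,r2:6,r3:5,r4:Add1,r5:3
c2: issue MUL r2<-Mul1 | r0:7,r1:6,r2:Mul1,r3:5,r4:Add1,r5:3
c3: issue ADD r1<-Add2 | r0:7,r1:Add2,r2:Mul1,r3:5,r4:Add1,r5:3
c4: CDB Add1=1; issue ADD r3<-Add1 | r0:7,r1:Add2,r2:Mul1,r3:Add1,r4:1,r5:3
c5: issue SUB r4<-Add3 | r0:7,r1:Add2,r2:Mul1,r3:Add1,r4:Add3,r5:3
c6: stall | r0:7,r1:Add2,r2:Mul1,r3:Add1,r4:Add3,r5:3
c7: CDB Mul1=15; stall | r0:7,r1:Add2,r2:15,r3:Add1,r4:Add3,r5:3
c8: CDB Add3=-4; issue ADD r3<-Add3 | r0:7,r1:Add2,r2:15,r3:Add3,r4:-4,r5:3
c9: stall | r0:7,r1:Add2,r2:15,r3:Add3,r4:-4,r5:3
c10: CDB Add1=22; issue SUB r0<-Add1 | r0:Add1,r1:Add2,r2:15,r3:Add3,r4:-4,r5:3
c11: CDB Add2=22; issue MUL r2<-Mul1 | r0:Add1,r1:22,r2:Mul1,r3:Add3,r4:-4,r5:3
c12: CDB Add3=22 | r0:Add1,r1:22,r2:Mul1,r3:22,r4:-4,r5:3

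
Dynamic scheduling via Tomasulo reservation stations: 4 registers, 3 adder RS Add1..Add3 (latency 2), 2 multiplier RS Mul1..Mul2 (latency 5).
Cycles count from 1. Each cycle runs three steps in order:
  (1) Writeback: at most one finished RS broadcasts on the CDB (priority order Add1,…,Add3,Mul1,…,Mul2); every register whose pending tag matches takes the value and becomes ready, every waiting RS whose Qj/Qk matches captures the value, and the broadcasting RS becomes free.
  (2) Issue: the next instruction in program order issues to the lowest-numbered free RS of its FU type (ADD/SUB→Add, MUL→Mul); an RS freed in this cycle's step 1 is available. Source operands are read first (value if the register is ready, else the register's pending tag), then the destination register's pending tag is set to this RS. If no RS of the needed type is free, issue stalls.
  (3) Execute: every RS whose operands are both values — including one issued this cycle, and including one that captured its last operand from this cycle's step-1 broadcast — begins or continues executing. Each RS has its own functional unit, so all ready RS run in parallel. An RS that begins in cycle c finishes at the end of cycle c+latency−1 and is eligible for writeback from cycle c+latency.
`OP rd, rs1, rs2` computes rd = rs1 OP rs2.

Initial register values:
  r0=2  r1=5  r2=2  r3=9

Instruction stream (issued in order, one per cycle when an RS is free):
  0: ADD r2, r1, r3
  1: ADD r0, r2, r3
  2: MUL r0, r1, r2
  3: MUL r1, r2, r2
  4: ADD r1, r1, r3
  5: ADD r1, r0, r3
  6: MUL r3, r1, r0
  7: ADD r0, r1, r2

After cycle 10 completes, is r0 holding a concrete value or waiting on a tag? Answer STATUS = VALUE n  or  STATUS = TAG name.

STATUS = TAG Add3

cycle 1: issue ADD r2<-Add1 // r0:2,r1:5,r2:Add1,r3:9
cycle 2: issue ADD r0<-Add2 // r0:Add2,r1:5,r2:Add1,r3:9
cycle 3: CDB Add1=14; issue MUL r0<-Mul1 // r0:Mul1,r1:5,r2:14,r3:9
cycle 4: issue MUL r1<-Mul2 // r0:Mul1,r1:Mul2,r2:14,r3:9
cycle 5: CDB Add2=23; issue ADD r1<-Add1 // r0:Mul1,r1:Add1,r2:14,r3:9
cycle 6: issue ADD r1<-Add2 // r0:Mul1,r1:Add2,r2:14,r3:9
cycle 7: stall // r0:Mul1,r1:Add2,r2:14,r3:9
cycle 8: CDB Mul1=70; issue MUL r3<-Mul1 // r0:70,r1:Add2,r2:14,r3:Mul1
cycle 9: CDB Mul2=196; issue ADD r0<-Add3 // r0:Add3,r1:Add2,r2:14,r3:Mul1
cycle 10: CDB Add2=79 // r0:Add3,r1:79,r2:14,r3:Mul1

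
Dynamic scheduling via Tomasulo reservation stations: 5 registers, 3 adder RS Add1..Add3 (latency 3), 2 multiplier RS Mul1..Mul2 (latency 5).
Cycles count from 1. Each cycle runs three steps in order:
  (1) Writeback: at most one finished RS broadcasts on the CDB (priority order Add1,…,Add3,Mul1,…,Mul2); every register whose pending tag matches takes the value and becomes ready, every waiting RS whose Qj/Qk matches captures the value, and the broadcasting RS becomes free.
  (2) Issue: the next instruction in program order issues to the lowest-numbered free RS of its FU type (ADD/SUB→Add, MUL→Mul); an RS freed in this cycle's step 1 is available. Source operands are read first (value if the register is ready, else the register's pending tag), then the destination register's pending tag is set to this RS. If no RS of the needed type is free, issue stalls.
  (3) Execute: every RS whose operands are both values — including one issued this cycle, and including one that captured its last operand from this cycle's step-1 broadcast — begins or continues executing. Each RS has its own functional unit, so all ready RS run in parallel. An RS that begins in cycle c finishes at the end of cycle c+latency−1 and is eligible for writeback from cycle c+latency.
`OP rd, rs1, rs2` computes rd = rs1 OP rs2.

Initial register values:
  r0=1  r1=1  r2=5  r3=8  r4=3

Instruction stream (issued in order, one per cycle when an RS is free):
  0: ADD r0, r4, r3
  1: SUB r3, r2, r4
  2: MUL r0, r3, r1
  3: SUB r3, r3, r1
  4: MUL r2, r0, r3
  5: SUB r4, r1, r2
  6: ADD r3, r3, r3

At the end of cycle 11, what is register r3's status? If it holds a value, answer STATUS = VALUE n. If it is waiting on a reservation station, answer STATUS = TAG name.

  c1: issue ADD r0<-Add1  regs: r0:Add1,r1:1,r2:5,r3:8,r4:3
  c2: issue SUB r3<-Add2  regs: r0:Add1,r1:1,r2:5,r3:Add2,r4:3
  c3: issue MUL r0<-Mul1  regs: r0:Mul1,r1:1,r2:5,r3:Add2,r4:3
  c4: CDB Add1=11; issue SUB r3<-Add1  regs: r0:Mul1,r1:1,r2:5,r3:Add1,r4:3
  c5: CDB Add2=2; issue MUL r2<-Mul2  regs: r0:Mul1,r1:1,r2:Mul2,r3:Add1,r4:3
  c6: issue SUB r4<-Add2  regs: r0:Mul1,r1:1,r2:Mul2,r3:Add1,r4:Add2
  c7: issue ADD r3<-Add3  regs: r0:Mul1,r1:1,r2:Mul2,r3:Add3,r4:Add2
  c8: CDB Add1=1  regs: r0:Mul1,r1:1,r2:Mul2,r3:Add3,r4:Add2
  c9: -  regs: r0:Mul1,r1:1,r2:Mul2,r3:Add3,r4:Add2
  c10: CDB Mul1=2  regs: r0:2,r1:1,r2:Mul2,r3:Add3,r4:Add2
  c11: CDB Add3=2  regs: r0:2,r1:1,r2:Mul2,r3:2,r4:Add2

STATUS = VALUE 2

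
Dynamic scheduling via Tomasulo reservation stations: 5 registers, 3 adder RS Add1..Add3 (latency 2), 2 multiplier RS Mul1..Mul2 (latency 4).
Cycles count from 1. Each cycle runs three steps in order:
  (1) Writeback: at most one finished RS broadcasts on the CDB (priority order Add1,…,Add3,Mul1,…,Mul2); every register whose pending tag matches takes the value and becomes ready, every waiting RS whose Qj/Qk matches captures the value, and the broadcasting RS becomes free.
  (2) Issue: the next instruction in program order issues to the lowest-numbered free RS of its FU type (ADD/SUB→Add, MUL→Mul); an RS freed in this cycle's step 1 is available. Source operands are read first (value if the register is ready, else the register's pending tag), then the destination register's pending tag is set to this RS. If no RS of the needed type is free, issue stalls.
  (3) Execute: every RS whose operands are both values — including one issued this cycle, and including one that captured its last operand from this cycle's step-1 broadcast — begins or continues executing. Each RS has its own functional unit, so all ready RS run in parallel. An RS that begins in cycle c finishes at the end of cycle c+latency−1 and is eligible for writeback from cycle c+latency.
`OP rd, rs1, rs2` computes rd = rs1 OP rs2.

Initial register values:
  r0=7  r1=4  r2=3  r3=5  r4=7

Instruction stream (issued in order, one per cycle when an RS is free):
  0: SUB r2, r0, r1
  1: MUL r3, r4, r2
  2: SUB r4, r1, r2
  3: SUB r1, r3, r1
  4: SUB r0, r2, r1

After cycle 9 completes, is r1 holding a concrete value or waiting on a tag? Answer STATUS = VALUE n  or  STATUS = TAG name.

STATUS = VALUE 17

cycle 1: issue SUB r2<-Add1 // r0:7,r1:4,r2:Add1,r3:5,r4:7
cycle 2: issue MUL r3<-Mul1 // r0:7,r1:4,r2:Add1,r3:Mul1,r4:7
cycle 3: CDB Add1=3; issue SUB r4<-Add1 // r0:7,r1:4,r2:3,r3:Mul1,r4:Add1
cycle 4: issue SUB r1<-Add2 // r0:7,r1:Add2,r2:3,r3:Mul1,r4:Add1
cycle 5: CDB Add1=1; issue SUB r0<-Add1 // r0:Add1,r1:Add2,r2:3,r3:Mul1,r4:1
cycle 6: - // r0:Add1,r1:Add2,r2:3,r3:Mul1,r4:1
cycle 7: CDB Mul1=21 // r0:Add1,r1:Add2,r2:3,r3:21,r4:1
cycle 8: - // r0:Add1,r1:Add2,r2:3,r3:21,r4:1
cycle 9: CDB Add2=17 // r0:Add1,r1:17,r2:3,r3:21,r4:1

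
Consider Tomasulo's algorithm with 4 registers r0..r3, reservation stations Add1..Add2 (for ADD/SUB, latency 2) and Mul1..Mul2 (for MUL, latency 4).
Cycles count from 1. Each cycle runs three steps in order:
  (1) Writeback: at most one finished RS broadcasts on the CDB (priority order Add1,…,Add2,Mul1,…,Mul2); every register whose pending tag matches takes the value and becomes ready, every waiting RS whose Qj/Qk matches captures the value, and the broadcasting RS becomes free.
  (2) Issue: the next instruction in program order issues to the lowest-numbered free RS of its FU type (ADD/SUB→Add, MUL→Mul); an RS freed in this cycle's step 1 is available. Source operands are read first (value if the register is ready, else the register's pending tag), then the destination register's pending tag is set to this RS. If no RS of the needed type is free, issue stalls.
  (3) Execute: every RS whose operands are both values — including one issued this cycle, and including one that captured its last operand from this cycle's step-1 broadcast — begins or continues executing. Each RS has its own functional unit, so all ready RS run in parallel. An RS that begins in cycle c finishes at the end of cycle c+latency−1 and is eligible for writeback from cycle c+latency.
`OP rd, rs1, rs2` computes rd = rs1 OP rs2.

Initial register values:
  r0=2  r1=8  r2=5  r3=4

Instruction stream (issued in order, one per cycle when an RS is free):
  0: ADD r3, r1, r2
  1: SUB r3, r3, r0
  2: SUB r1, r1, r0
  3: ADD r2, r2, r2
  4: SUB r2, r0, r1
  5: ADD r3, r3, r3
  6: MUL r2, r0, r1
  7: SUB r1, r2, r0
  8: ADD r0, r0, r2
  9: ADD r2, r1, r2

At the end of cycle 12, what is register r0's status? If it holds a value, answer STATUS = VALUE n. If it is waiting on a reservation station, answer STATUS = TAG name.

STATUS = TAG Add2

cycle 1: issue ADD r3<-Add1 // r0:2,r1:8,r2:5,r3:Add1
cycle 2: issue SUB r3<-Add2 // r0:2,r1:8,r2:5,r3:Add2
cycle 3: CDB Add1=13; issue SUB r1<-Add1 // r0:2,r1:Add1,r2:5,r3:Add2
cycle 4: stall // r0:2,r1:Add1,r2:5,r3:Add2
cycle 5: CDB Add1=6; issue ADD r2<-Add1 // r0:2,r1:6,r2:Add1,r3:Add2
cycle 6: CDB Add2=11; issue SUB r2<-Add2 // r0:2,r1:6,r2:Add2,r3:11
cycle 7: CDB Add1=10; issue ADD r3<-Add1 // r0:2,r1:6,r2:Add2,r3:Add1
cycle 8: CDB Add2=-4; issue MUL r2<-Mul1 // r0:2,r1:6,r2:Mul1,r3:Add1
cycle 9: CDB Add1=22; issue SUB r1<-Add1 // r0:2,r1:Add1,r2:Mul1,r3:22
cycle 10: issue ADD r0<-Add2 // r0:Add2,r1:Add1,r2:Mul1,r3:22
cycle 11: stall // r0:Add2,r1:Add1,r2:Mul1,r3:22
cycle 12: CDB Mul1=12; stall // r0:Add2,r1:Add1,r2:12,r3:22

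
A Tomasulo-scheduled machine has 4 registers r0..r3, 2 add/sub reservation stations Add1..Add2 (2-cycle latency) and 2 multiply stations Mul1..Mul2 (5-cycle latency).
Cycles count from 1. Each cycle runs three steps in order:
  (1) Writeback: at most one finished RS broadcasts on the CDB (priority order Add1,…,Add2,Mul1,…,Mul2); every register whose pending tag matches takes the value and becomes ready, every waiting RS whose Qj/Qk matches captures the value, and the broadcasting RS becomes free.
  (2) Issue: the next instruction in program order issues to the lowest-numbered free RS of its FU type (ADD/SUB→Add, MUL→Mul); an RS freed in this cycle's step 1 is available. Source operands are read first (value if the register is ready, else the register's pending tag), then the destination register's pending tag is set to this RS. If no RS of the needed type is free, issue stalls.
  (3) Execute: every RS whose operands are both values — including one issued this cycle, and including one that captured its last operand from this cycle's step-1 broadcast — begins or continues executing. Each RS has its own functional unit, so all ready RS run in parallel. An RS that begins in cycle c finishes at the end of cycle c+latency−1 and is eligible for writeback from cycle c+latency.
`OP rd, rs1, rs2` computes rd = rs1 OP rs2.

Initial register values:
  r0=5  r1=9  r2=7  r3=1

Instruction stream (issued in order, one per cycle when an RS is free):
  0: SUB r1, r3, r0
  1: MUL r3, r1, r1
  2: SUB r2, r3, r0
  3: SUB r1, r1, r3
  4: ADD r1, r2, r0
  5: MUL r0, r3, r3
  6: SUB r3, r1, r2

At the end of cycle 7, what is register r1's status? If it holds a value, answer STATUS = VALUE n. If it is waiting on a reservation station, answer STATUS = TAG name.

STATUS = TAG Add2

cycle 1: issue SUB r1<-Add1 // r0:5,r1:Add1,r2:7,r3:1
cycle 2: issue MUL r3<-Mul1 // r0:5,r1:Add1,r2:7,r3:Mul1
cycle 3: CDB Add1=-4; issue SUB r2<-Add1 // r0:5,r1:-4,r2:Add1,r3:Mul1
cycle 4: issue SUB r1<-Add2 // r0:5,r1:Add2,r2:Add1,r3:Mul1
cycle 5: stall // r0:5,r1:Add2,r2:Add1,r3:Mul1
cycle 6: stall // r0:5,r1:Add2,r2:Add1,r3:Mul1
cycle 7: stall // r0:5,r1:Add2,r2:Add1,r3:Mul1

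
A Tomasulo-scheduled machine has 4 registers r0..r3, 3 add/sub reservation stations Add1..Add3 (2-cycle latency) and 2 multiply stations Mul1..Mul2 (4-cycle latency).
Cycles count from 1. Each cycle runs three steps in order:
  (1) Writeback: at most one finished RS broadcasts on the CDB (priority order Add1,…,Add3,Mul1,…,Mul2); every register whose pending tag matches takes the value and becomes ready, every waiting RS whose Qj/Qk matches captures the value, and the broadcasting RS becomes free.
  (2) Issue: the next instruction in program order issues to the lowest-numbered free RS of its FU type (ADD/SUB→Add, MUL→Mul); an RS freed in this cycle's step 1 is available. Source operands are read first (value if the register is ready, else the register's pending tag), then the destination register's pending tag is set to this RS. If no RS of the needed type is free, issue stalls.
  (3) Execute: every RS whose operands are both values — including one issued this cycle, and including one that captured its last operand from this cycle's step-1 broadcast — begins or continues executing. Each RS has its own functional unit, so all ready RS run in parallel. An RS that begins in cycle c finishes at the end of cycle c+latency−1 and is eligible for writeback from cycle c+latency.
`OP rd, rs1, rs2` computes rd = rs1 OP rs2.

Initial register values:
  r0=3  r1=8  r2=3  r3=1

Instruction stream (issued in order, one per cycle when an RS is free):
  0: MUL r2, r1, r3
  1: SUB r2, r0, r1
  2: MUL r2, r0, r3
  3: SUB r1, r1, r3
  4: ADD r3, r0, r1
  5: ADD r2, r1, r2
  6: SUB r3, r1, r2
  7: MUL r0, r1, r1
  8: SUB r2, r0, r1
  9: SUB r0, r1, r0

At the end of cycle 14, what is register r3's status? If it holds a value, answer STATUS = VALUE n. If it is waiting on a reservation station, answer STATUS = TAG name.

cycle 1: issue MUL r2<-Mul1 // r0:3,r1:8,r2:Mul1,r3:1
cycle 2: issue SUB r2<-Add1 // r0:3,r1:8,r2:Add1,r3:1
cycle 3: issue MUL r2<-Mul2 // r0:3,r1:8,r2:Mul2,r3:1
cycle 4: CDB Add1=-5; issue SUB r1<-Add1 // r0:3,r1:Add1,r2:Mul2,r3:1
cycle 5: CDB Mul1=8; issue ADD r3<-Add2 // r0:3,r1:Add1,r2:Mul2,r3:Add2
cycle 6: CDB Add1=7; issue ADD r2<-Add1 // r0:3,r1:7,r2:Add1,r3:Add2
cycle 7: CDB Mul2=3; issue SUB r3<-Add3 // r0:3,r1:7,r2:Add1,r3:Add3
cycle 8: CDB Add2=10; issue MUL r0<-Mul1 // r0:Mul1,r1:7,r2:Add1,r3:Add3
cycle 9: CDB Add1=10; issue SUB r2<-Add1 // r0:Mul1,r1:7,r2:Add1,r3:Add3
cycle 10: issue SUB r0<-Add2 // r0:Add2,r1:7,r2:Add1,r3:Add3
cycle 11: CDB Add3=-3 // r0:Add2,r1:7,r2:Add1,r3:-3
cycle 12: CDB Mul1=49 // r0:Add2,r1:7,r2:Add1,r3:-3
cycle 13: - // r0:Add2,r1:7,r2:Add1,r3:-3
cycle 14: CDB Add1=42 // r0:Add2,r1:7,r2:42,r3:-3

STATUS = VALUE -3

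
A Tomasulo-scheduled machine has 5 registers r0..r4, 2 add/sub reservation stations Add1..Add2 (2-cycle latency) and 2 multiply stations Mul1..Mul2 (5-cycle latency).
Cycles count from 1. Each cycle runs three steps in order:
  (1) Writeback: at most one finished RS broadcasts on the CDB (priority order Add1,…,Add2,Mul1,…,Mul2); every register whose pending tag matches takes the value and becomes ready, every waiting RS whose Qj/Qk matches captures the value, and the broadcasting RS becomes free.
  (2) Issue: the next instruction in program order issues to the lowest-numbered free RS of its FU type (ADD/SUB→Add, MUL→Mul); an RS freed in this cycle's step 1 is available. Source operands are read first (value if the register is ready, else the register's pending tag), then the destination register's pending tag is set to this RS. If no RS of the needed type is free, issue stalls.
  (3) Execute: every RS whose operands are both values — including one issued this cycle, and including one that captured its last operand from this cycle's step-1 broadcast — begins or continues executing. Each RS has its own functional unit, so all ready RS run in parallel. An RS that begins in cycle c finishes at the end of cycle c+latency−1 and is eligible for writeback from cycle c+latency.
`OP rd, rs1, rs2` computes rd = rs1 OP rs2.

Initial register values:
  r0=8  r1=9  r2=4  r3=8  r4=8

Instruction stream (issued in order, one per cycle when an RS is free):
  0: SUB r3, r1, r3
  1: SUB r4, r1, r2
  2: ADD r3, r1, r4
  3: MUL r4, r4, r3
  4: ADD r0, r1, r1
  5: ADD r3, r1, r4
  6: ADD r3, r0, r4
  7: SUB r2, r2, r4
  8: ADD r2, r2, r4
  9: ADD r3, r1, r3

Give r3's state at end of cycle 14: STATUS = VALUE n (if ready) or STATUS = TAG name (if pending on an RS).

STATUS = VALUE 88

c1: issue SUB r3<-Add1 | r0:8,r1:9,r2:4,r3:Add1,r4:8
c2: issue SUB r4<-Add2 | r0:8,r1:9,r2:4,r3:Add1,r4:Add2
c3: CDB Add1=1; issue ADD r3<-Add1 | r0:8,r1:9,r2:4,r3:Add1,r4:Add2
c4: CDB Add2=5; issue MUL r4<-Mul1 | r0:8,r1:9,r2:4,r3:Add1,r4:Mul1
c5: issue ADD r0<-Add2 | r0:Add2,r1:9,r2:4,r3:Add1,r4:Mul1
c6: CDB Add1=14; issue ADD r3<-Add1 | r0:Add2,r1:9,r2:4,r3:Add1,r4:Mul1
c7: CDB Add2=18; issue ADD r3<-Add2 | r0:18,r1:9,r2:4,r3:Add2,r4:Mul1
c8: stall | r0:18,r1:9,r2:4,r3:Add2,r4:Mul1
c9: stall | r0:18,r1:9,r2:4,r3:Add2,r4:Mul1
c10: stall | r0:18,r1:9,r2:4,r3:Add2,r4:Mul1
c11: CDB Mul1=70; stall | r0:18,r1:9,r2:4,r3:Add2,r4:70
c12: stall | r0:18,r1:9,r2:4,r3:Add2,r4:70
c13: CDB Add1=79; issue SUB r2<-Add1 | r0:18,r1:9,r2:Add1,r3:Add2,r4:70
c14: CDB Add2=88; issue ADD r2<-Add2 | r0:18,r1:9,r2:Add2,r3:88,r4:70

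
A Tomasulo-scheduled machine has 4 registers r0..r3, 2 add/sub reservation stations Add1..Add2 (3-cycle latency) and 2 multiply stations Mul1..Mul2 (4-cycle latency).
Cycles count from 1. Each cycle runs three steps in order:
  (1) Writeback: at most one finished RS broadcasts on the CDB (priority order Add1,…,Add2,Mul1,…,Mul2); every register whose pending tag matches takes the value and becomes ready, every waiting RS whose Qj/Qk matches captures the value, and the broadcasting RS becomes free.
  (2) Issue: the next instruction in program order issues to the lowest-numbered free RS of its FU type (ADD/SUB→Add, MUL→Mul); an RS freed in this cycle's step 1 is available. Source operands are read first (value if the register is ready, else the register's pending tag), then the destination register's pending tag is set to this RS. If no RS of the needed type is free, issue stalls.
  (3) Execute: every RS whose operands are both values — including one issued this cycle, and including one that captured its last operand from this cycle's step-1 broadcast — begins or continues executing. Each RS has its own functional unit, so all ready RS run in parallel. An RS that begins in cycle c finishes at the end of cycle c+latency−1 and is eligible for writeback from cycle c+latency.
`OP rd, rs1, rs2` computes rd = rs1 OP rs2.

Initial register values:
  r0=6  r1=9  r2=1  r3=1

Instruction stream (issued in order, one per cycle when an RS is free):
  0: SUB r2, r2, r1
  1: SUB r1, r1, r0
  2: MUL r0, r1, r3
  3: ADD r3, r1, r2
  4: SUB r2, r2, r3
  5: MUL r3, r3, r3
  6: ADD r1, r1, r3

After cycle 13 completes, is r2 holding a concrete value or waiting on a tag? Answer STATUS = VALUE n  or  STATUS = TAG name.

cycle 1: issue SUB r2<-Add1 // r0:6,r1:9,r2:Add1,r3:1
cycle 2: issue SUB r1<-Add2 // r0:6,r1:Add2,r2:Add1,r3:1
cycle 3: issue MUL r0<-Mul1 // r0:Mul1,r1:Add2,r2:Add1,r3:1
cycle 4: CDB Add1=-8; issue ADD r3<-Add1 // r0:Mul1,r1:Add2,r2:-8,r3:Add1
cycle 5: CDB Add2=3; issue SUB r2<-Add2 // r0:Mul1,r1:3,r2:Add2,r3:Add1
cycle 6: issue MUL r3<-Mul2 // r0:Mul1,r1:3,r2:Add2,r3:Mul2
cycle 7: stall // r0:Mul1,r1:3,r2:Add2,r3:Mul2
cycle 8: CDB Add1=-5; issue ADD r1<-Add1 // r0:Mul1,r1:Add1,r2:Add2,r3:Mul2
cycle 9: CDB Mul1=3 // r0:3,r1:Add1,r2:Add2,r3:Mul2
cycle 10: - // r0:3,r1:Add1,r2:Add2,r3:Mul2
cycle 11: CDB Add2=-3 // r0:3,r1:Add1,r2:-3,r3:Mul2
cycle 12: CDB Mul2=25 // r0:3,r1:Add1,r2:-3,r3:25
cycle 13: - // r0:3,r1:Add1,r2:-3,r3:25

STATUS = VALUE -3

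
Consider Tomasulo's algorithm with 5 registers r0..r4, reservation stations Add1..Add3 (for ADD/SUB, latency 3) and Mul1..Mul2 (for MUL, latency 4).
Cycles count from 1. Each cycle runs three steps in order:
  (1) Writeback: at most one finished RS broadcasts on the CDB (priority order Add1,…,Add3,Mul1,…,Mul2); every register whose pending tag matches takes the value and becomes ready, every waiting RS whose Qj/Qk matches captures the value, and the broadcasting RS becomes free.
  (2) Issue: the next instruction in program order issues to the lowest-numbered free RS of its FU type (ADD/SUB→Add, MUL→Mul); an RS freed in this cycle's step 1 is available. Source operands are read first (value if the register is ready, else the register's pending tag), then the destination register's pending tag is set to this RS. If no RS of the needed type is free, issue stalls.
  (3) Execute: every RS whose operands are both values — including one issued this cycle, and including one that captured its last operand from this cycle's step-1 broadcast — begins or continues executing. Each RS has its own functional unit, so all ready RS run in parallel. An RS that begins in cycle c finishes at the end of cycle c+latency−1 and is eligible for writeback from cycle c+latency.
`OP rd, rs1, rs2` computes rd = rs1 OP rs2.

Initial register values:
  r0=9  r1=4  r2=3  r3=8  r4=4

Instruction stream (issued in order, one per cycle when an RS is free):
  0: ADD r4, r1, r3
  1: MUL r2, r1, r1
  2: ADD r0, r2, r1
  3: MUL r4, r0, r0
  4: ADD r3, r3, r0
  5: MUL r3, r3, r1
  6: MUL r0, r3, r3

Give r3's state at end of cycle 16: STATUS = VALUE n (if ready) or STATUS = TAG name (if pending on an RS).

STATUS = VALUE 112

c1: issue ADD r4<-Add1 | r0:9,r1:4,r2:3,r3:8,r4:Add1
c2: issue MUL r2<-Mul1 | r0:9,r1:4,r2:Mul1,r3:8,r4:Add1
c3: issue ADD r0<-Add2 | r0:Add2,r1:4,r2:Mul1,r3:8,r4:Add1
c4: CDB Add1=12; issue MUL r4<-Mul2 | r0:Add2,r1:4,r2:Mul1,r3:8,r4:Mul2
c5: issue ADD r3<-Add1 | r0:Add2,r1:4,r2:Mul1,r3:Add1,r4:Mul2
c6: CDB Mul1=16; issue MUL r3<-Mul1 | r0:Add2,r1:4,r2:16,r3:Mul1,r4:Mul2
c7: stall | r0:Add2,r1:4,r2:16,r3:Mul1,r4:Mul2
c8: stall | r0:Add2,r1:4,r2:16,r3:Mul1,r4:Mul2
c9: CDB Add2=20; stall | r0:20,r1:4,r2:16,r3:Mul1,r4:Mul2
c10: stall | r0:20,r1:4,r2:16,r3:Mul1,r4:Mul2
c11: stall | r0:20,r1:4,r2:16,r3:Mul1,r4:Mul2
c12: CDB Add1=28; stall | r0:20,r1:4,r2:16,r3:Mul1,r4:Mul2
c13: CDB Mul2=400; issue MUL r0<-Mul2 | r0:Mul2,r1:4,r2:16,r3:Mul1,r4:400
c14: - | r0:Mul2,r1:4,r2:16,r3:Mul1,r4:400
c15: - | r0:Mul2,r1:4,r2:16,r3:Mul1,r4:400
c16: CDB Mul1=112 | r0:Mul2,r1:4,r2:16,r3:112,r4:400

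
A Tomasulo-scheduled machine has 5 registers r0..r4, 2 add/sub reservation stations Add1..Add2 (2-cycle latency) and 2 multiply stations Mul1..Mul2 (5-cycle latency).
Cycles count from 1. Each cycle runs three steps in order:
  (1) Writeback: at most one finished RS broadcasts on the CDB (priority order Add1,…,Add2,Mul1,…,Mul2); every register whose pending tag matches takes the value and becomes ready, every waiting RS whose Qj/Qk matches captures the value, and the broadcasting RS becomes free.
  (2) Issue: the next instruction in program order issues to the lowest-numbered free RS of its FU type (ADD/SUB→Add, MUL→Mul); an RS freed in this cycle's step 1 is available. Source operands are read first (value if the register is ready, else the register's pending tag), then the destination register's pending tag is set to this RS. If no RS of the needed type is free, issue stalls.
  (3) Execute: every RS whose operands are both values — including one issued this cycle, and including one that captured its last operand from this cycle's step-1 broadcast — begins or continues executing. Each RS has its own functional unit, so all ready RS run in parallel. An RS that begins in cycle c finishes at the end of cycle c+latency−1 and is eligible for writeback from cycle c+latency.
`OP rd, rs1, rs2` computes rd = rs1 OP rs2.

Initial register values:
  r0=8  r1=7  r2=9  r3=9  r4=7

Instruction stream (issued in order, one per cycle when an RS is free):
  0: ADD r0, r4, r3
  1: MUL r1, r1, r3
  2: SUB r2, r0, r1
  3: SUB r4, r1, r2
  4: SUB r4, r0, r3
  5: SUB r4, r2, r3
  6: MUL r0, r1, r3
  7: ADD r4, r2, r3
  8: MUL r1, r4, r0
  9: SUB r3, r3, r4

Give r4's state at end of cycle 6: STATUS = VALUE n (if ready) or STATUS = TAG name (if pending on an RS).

STATUS = TAG Add2

cycle 1: issue ADD r0<-Add1 // r0:Add1,r1:7,r2:9,r3:9,r4:7
cycle 2: issue MUL r1<-Mul1 // r0:Add1,r1:Mul1,r2:9,r3:9,r4:7
cycle 3: CDB Add1=16; issue SUB r2<-Add1 // r0:16,r1:Mul1,r2:Add1,r3:9,r4:7
cycle 4: issue SUB r4<-Add2 // r0:16,r1:Mul1,r2:Add1,r3:9,r4:Add2
cycle 5: stall // r0:16,r1:Mul1,r2:Add1,r3:9,r4:Add2
cycle 6: stall // r0:16,r1:Mul1,r2:Add1,r3:9,r4:Add2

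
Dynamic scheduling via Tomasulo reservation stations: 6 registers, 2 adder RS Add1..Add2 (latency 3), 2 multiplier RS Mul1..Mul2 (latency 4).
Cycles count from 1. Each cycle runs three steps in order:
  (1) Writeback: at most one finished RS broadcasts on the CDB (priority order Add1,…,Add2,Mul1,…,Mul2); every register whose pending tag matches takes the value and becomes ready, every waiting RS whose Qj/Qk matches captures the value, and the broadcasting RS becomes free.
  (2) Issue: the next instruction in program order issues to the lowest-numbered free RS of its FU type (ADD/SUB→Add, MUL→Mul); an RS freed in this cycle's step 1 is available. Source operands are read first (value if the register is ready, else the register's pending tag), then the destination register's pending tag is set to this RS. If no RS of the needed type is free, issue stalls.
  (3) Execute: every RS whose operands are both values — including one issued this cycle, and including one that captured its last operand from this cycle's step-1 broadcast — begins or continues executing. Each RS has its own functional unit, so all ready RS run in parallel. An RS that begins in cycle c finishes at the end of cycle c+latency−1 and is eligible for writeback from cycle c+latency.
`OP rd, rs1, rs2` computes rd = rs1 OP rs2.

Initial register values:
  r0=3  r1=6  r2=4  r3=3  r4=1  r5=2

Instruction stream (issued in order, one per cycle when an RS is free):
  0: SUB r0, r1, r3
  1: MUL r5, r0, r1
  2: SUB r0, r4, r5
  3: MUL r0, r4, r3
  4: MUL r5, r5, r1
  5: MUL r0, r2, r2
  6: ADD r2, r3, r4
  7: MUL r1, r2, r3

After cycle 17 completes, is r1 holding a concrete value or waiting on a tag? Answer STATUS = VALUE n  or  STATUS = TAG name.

  c1: issue SUB r0<-Add1  regs: r0:Add1,r1:6,r2:4,r3:3,r4:1,r5:2
  c2: issue MUL r5<-Mul1  regs: r0:Add1,r1:6,r2:4,r3:3,r4:1,r5:Mul1
  c3: issue SUB r0<-Add2  regs: r0:Add2,r1:6,r2:4,r3:3,r4:1,r5:Mul1
  c4: CDB Add1=3; issue MUL r0<-Mul2  regs: r0:Mul2,r1:6,r2:4,r3:3,r4:1,r5:Mul1
  c5: stall  regs: r0:Mul2,r1:6,r2:4,r3:3,r4:1,r5:Mul1
  c6: stall  regs: r0:Mul2,r1:6,r2:4,r3:3,r4:1,r5:Mul1
  c7: stall  regs: r0:Mul2,r1:6,r2:4,r3:3,r4:1,r5:Mul1
  c8: CDB Mul1=18; issue MUL r5<-Mul1  regs: r0:Mul2,r1:6,r2:4,r3:3,r4:1,r5:Mul1
  c9: CDB Mul2=3; issue MUL r0<-Mul2  regs: r0:Mul2,r1:6,r2:4,r3:3,r4:1,r5:Mul1
  c10: issue ADD r2<-Add1  regs: r0:Mul2,r1:6,r2:Add1,r3:3,r4:1,r5:Mul1
  c11: CDB Add2=-17; stall  regs: r0:Mul2,r1:6,r2:Add1,r3:3,r4:1,r5:Mul1
  c12: CDB Mul1=108; issue MUL r1<-Mul1  regs: r0:Mul2,r1:Mul1,r2:Add1,r3:3,r4:1,r5:108
  c13: CDB Add1=4  regs: r0:Mul2,r1:Mul1,r2:4,r3:3,r4:1,r5:108
  c14: CDB Mul2=16  regs: r0:16,r1:Mul1,r2:4,r3:3,r4:1,r5:108
  c15: -  regs: r0:16,r1:Mul1,r2:4,r3:3,r4:1,r5:108
  c16: -  regs: r0:16,r1:Mul1,r2:4,r3:3,r4:1,r5:108
  c17: CDB Mul1=12  regs: r0:16,r1:12,r2:4,r3:3,r4:1,r5:108

STATUS = VALUE 12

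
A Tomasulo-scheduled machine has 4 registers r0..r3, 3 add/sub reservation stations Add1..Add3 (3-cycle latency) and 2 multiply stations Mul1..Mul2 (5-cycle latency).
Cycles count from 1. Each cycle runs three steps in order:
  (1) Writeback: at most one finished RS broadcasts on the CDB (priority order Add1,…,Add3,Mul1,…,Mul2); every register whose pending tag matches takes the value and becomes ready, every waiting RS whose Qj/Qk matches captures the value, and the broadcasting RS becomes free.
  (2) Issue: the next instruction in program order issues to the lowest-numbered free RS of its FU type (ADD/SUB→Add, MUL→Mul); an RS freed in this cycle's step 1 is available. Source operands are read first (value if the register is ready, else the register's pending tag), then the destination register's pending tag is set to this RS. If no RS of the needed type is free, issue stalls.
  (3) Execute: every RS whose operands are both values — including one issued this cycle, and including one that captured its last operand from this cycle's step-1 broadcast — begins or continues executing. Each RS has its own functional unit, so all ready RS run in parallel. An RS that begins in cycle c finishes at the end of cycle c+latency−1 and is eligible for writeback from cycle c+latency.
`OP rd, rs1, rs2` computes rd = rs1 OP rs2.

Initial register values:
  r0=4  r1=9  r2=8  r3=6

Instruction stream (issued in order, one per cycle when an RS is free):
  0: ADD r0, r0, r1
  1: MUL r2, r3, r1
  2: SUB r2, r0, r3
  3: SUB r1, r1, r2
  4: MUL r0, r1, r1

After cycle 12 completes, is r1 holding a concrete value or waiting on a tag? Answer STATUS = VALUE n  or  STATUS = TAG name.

STATUS = VALUE 2

c1: issue ADD r0<-Add1 | r0:Add1,r1:9,r2:8,r3:6
c2: issue MUL r2<-Mul1 | r0:Add1,r1:9,r2:Mul1,r3:6
c3: issue SUB r2<-Add2 | r0:Add1,r1:9,r2:Add2,r3:6
c4: CDB Add1=13; issue SUB r1<-Add1 | r0:13,r1:Add1,r2:Add2,r3:6
c5: issue MUL r0<-Mul2 | r0:Mul2,r1:Add1,r2:Add2,r3:6
c6: - | r0:Mul2,r1:Add1,r2:Add2,r3:6
c7: CDB Add2=7 | r0:Mul2,r1:Add1,r2:7,r3:6
c8: CDB Mul1=54 | r0:Mul2,r1:Add1,r2:7,r3:6
c9: - | r0:Mul2,r1:Add1,r2:7,r3:6
c10: CDB Add1=2 | r0:Mul2,r1:2,r2:7,r3:6
c11: - | r0:Mul2,r1:2,r2:7,r3:6
c12: - | r0:Mul2,r1:2,r2:7,r3:6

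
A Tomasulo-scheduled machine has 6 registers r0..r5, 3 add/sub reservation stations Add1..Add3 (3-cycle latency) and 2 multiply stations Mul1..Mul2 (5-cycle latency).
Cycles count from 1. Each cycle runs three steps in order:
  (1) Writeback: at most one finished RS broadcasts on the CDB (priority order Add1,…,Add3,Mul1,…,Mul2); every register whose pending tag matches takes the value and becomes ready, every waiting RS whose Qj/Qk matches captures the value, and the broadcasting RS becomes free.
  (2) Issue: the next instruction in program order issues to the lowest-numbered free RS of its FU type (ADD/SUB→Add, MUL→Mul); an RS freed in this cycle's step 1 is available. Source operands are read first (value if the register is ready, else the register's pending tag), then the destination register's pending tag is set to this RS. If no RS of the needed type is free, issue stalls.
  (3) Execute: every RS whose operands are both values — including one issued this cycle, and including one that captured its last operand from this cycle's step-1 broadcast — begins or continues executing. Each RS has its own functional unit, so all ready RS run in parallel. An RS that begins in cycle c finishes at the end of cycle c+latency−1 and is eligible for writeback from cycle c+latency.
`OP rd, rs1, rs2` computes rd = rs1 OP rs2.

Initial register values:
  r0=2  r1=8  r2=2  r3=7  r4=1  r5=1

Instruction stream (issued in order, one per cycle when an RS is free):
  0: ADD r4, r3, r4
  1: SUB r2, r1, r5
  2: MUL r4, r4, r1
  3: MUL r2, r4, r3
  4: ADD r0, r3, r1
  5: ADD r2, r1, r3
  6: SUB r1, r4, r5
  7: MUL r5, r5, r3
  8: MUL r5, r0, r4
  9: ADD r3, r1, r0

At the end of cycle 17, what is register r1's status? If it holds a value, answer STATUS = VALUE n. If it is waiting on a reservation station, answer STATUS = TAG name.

STATUS = VALUE 63

  c1: issue ADD r4<-Add1  regs: r0:2,r1:8,r2:2,r3:7,r4:Add1,r5:1
  c2: issue SUB r2<-Add2  regs: r0:2,r1:8,r2:Add2,r3:7,r4:Add1,r5:1
  c3: issue MUL r4<-Mul1  regs: r0:2,r1:8,r2:Add2,r3:7,r4:Mul1,r5:1
  c4: CDB Add1=8; issue MUL r2<-Mul2  regs: r0:2,r1:8,r2:Mul2,r3:7,r4:Mul1,r5:1
  c5: CDB Add2=7; issue ADD r0<-Add1  regs: r0:Add1,r1:8,r2:Mul2,r3:7,r4:Mul1,r5:1
  c6: issue ADD r2<-Add2  regs: r0:Add1,r1:8,r2:Add2,r3:7,r4:Mul1,r5:1
  c7: issue SUB r1<-Add3  regs: r0:Add1,r1:Add3,r2:Add2,r3:7,r4:Mul1,r5:1
  c8: CDB Add1=15; stall  regs: r0:15,r1:Add3,r2:Add2,r3:7,r4:Mul1,r5:1
  c9: CDB Add2=15; stall  regs: r0:15,r1:Add3,r2:15,r3:7,r4:Mul1,r5:1
  c10: CDB Mul1=64; issue MUL r5<-Mul1  regs: r0:15,r1:Add3,r2:15,r3:7,r4:64,r5:Mul1
  c11: stall  regs: r0:15,r1:Add3,r2:15,r3:7,r4:64,r5:Mul1
  c12: stall  regs: r0:15,r1:Add3,r2:15,r3:7,r4:64,r5:Mul1
  c13: CDB Add3=63; stall  regs: r0:15,r1:63,r2:15,r3:7,r4:64,r5:Mul1
  c14: stall  regs: r0:15,r1:63,r2:15,r3:7,r4:64,r5:Mul1
  c15: CDB Mul1=7; issue MUL r5<-Mul1  regs: r0:15,r1:63,r2:15,r3:7,r4:64,r5:Mul1
  c16: CDB Mul2=448; issue ADD r3<-Add1  regs: r0:15,r1:63,r2:15,r3:Add1,r4:64,r5:Mul1
  c17: -  regs: r0:15,r1:63,r2:15,r3:Add1,r4:64,r5:Mul1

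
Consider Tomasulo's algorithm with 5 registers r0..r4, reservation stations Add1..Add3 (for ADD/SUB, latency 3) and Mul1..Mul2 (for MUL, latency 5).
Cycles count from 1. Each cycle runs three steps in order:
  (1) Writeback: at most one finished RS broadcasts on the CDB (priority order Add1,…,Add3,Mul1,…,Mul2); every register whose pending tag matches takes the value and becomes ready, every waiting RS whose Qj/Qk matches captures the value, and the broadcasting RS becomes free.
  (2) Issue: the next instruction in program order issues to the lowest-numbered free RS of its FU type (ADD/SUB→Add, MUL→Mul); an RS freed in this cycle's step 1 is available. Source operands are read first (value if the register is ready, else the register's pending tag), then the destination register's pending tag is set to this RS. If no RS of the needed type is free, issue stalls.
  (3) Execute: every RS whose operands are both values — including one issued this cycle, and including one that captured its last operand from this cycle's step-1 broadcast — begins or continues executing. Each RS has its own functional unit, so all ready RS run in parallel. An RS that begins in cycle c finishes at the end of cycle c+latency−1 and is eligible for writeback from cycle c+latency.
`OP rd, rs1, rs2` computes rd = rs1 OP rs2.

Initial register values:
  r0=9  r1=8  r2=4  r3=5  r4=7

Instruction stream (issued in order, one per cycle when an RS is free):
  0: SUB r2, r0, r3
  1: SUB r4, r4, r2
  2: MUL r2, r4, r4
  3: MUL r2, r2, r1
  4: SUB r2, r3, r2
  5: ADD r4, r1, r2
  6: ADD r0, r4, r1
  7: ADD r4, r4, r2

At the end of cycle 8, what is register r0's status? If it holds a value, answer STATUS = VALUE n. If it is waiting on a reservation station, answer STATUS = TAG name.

  c1: issue SUB r2<-Add1  regs: r0:9,r1:8,r2:Add1,r3:5,r4:7
  c2: issue SUB r4<-Add2  regs: r0:9,r1:8,r2:Add1,r3:5,r4:Add2
  c3: issue MUL r2<-Mul1  regs: r0:9,r1:8,r2:Mul1,r3:5,r4:Add2
  c4: CDB Add1=4; issue MUL r2<-Mul2  regs: r0:9,r1:8,r2:Mul2,r3:5,r4:Add2
  c5: issue SUB r2<-Add1  regs: r0:9,r1:8,r2:Add1,r3:5,r4:Add2
  c6: issue ADD r4<-Add3  regs: r0:9,r1:8,r2:Add1,r3:5,r4:Add3
  c7: CDB Add2=3; issue ADD r0<-Add2  regs: r0:Add2,r1:8,r2:Add1,r3:5,r4:Add3
  c8: stall  regs: r0:Add2,r1:8,r2:Add1,r3:5,r4:Add3

STATUS = TAG Add2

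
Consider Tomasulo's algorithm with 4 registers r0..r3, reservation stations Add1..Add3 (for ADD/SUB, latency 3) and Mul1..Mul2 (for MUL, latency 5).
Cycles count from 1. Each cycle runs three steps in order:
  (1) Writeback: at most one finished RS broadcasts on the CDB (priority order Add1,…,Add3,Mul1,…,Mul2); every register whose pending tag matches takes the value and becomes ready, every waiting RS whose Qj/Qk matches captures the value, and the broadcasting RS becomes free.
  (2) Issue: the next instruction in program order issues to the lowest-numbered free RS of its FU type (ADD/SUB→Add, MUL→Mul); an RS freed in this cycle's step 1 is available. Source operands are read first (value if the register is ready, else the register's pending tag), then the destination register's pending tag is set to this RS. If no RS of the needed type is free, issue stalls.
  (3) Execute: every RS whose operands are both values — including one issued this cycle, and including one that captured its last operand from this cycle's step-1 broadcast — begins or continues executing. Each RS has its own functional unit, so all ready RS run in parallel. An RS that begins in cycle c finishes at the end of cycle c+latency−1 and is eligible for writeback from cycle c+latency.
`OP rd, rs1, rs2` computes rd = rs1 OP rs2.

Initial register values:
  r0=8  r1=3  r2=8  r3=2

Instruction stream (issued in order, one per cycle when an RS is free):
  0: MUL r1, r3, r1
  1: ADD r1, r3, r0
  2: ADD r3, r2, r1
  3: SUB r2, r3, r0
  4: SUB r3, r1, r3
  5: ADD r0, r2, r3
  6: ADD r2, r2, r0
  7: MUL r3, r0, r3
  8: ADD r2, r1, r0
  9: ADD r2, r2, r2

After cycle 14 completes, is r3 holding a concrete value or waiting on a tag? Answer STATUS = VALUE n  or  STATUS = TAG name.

c1: issue MUL r1<-Mul1 | r0:8,r1:Mul1,r2:8,r3:2
c2: issue ADD r1<-Add1 | r0:8,r1:Add1,r2:8,r3:2
c3: issue ADD r3<-Add2 | r0:8,r1:Add1,r2:8,r3:Add2
c4: issue SUB r2<-Add3 | r0:8,r1:Add1,r2:Add3,r3:Add2
c5: CDB Add1=10; issue SUB r3<-Add1 | r0:8,r1:10,r2:Add3,r3:Add1
c6: CDB Mul1=6; stall | r0:8,r1:10,r2:Add3,r3:Add1
c7: stall | r0:8,r1:10,r2:Add3,r3:Add1
c8: CDB Add2=18; issue ADD r0<-Add2 | r0:Add2,r1:10,r2:Add3,r3:Add1
c9: stall | r0:Add2,r1:10,r2:Add3,r3:Add1
c10: stall | r0:Add2,r1:10,r2:Add3,r3:Add1
c11: CDB Add1=-8; issue ADD r2<-Add1 | r0:Add2,r1:10,r2:Add1,r3:-8
c12: CDB Add3=10; issue MUL r3<-Mul1 | r0:Add2,r1:10,r2:Add1,r3:Mul1
c13: issue ADD r2<-Add3 | r0:Add2,r1:10,r2:Add3,r3:Mul1
c14: stall | r0:Add2,r1:10,r2:Add3,r3:Mul1

STATUS = TAG Mul1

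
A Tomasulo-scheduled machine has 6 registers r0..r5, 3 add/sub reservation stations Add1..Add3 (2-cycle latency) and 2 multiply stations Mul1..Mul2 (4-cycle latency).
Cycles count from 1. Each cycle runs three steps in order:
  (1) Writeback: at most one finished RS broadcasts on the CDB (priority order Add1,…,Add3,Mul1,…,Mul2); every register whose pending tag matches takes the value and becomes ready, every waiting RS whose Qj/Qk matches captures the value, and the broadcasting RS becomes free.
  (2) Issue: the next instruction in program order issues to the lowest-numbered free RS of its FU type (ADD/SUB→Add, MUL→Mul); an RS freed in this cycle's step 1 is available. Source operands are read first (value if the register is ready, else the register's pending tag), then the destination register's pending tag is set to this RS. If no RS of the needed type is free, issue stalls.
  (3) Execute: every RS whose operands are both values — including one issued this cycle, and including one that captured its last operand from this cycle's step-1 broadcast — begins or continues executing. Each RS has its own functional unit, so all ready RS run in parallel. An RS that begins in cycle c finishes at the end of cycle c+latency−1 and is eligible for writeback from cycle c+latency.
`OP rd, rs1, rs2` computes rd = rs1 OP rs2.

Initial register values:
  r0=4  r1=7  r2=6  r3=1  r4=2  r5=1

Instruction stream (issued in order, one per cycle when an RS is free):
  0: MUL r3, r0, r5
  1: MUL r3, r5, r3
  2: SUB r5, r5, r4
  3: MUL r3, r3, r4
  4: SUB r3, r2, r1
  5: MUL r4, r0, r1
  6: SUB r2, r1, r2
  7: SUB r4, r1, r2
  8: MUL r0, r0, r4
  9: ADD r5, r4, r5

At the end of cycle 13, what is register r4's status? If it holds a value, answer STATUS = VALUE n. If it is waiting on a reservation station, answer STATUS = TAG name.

  c1: issue MUL r3<-Mul1  regs: r0:4,r1:7,r2:6,r3:Mul1,r4:2,r5:1
  c2: issue MUL r3<-Mul2  regs: r0:4,r1:7,r2:6,r3:Mul2,r4:2,r5:1
  c3: issue SUB r5<-Add1  regs: r0:4,r1:7,r2:6,r3:Mul2,r4:2,r5:Add1
  c4: stall  regs: r0:4,r1:7,r2:6,r3:Mul2,r4:2,r5:Add1
  c5: CDB Add1=-1; stall  regs: r0:4,r1:7,r2:6,r3:Mul2,r4:2,r5:-1
  c6: CDB Mul1=4; issue MUL r3<-Mul1  regs: r0:4,r1:7,r2:6,r3:Mul1,r4:2,r5:-1
  c7: issue SUB r3<-Add1  regs: r0:4,r1:7,r2:6,r3:Add1,r4:2,r5:-1
  c8: stall  regs: r0:4,r1:7,r2:6,r3:Add1,r4:2,r5:-1
  c9: CDB Add1=-1; stall  regs: r0:4,r1:7,r2:6,r3:-1,r4:2,r5:-1
  c10: CDB Mul2=4; issue MUL r4<-Mul2  regs: r0:4,r1:7,r2:6,r3:-1,r4:Mul2,r5:-1
  c11: issue SUB r2<-Add1  regs: r0:4,r1:7,r2:Add1,r3:-1,r4:Mul2,r5:-1
  c12: issue SUB r4<-Add2  regs: r0:4,r1:7,r2:Add1,r3:-1,r4:Add2,r5:-1
  c13: CDB Add1=1; stall  regs: r0:4,r1:7,r2:1,r3:-1,r4:Add2,r5:-1

STATUS = TAG Add2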